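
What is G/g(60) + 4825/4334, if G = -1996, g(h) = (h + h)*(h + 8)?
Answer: 3840167/4420680 ≈ 0.86868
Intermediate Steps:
g(h) = 2*h*(8 + h) (g(h) = (2*h)*(8 + h) = 2*h*(8 + h))
G/g(60) + 4825/4334 = -1996*1/(120*(8 + 60)) + 4825/4334 = -1996/(2*60*68) + 4825*(1/4334) = -1996/8160 + 4825/4334 = -1996*1/8160 + 4825/4334 = -499/2040 + 4825/4334 = 3840167/4420680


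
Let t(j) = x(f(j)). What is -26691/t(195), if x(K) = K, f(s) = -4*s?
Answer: 8897/260 ≈ 34.219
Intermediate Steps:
t(j) = -4*j
-26691/t(195) = -26691/((-4*195)) = -26691/(-780) = -26691*(-1/780) = 8897/260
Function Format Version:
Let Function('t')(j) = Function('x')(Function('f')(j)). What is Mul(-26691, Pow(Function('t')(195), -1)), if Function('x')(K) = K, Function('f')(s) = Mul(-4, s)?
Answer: Rational(8897, 260) ≈ 34.219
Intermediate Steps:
Function('t')(j) = Mul(-4, j)
Mul(-26691, Pow(Function('t')(195), -1)) = Mul(-26691, Pow(Mul(-4, 195), -1)) = Mul(-26691, Pow(-780, -1)) = Mul(-26691, Rational(-1, 780)) = Rational(8897, 260)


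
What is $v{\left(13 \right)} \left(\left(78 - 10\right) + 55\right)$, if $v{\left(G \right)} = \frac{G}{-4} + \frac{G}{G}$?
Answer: $- \frac{1107}{4} \approx -276.75$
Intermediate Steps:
$v{\left(G \right)} = 1 - \frac{G}{4}$ ($v{\left(G \right)} = G \left(- \frac{1}{4}\right) + 1 = - \frac{G}{4} + 1 = 1 - \frac{G}{4}$)
$v{\left(13 \right)} \left(\left(78 - 10\right) + 55\right) = \left(1 - \frac{13}{4}\right) \left(\left(78 - 10\right) + 55\right) = - \frac{9 \left(68 + 55\right)}{4} = \left(- \frac{9}{4}\right) 123 = - \frac{1107}{4}$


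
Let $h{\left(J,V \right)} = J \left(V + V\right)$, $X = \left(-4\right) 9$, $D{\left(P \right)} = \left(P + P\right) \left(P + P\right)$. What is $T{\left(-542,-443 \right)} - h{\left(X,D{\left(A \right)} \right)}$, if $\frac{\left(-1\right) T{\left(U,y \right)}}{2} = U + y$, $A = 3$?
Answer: $4562$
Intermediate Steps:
$D{\left(P \right)} = 4 P^{2}$ ($D{\left(P \right)} = 2 P 2 P = 4 P^{2}$)
$T{\left(U,y \right)} = - 2 U - 2 y$ ($T{\left(U,y \right)} = - 2 \left(U + y\right) = - 2 U - 2 y$)
$X = -36$
$h{\left(J,V \right)} = 2 J V$ ($h{\left(J,V \right)} = J 2 V = 2 J V$)
$T{\left(-542,-443 \right)} - h{\left(X,D{\left(A \right)} \right)} = \left(\left(-2\right) \left(-542\right) - -886\right) - 2 \left(-36\right) 4 \cdot 3^{2} = \left(1084 + 886\right) - 2 \left(-36\right) 4 \cdot 9 = 1970 - 2 \left(-36\right) 36 = 1970 - -2592 = 1970 + 2592 = 4562$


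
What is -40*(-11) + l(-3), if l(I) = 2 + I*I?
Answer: 451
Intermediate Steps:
l(I) = 2 + I**2
-40*(-11) + l(-3) = -40*(-11) + (2 + (-3)**2) = 440 + (2 + 9) = 440 + 11 = 451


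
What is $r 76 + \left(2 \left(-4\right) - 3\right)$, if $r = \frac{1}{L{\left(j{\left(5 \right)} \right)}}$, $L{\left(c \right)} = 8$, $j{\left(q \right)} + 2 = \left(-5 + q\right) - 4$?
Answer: $- \frac{3}{2} \approx -1.5$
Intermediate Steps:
$j{\left(q \right)} = -11 + q$ ($j{\left(q \right)} = -2 + \left(\left(-5 + q\right) - 4\right) = -2 + \left(-9 + q\right) = -11 + q$)
$r = \frac{1}{8} \approx 0.125$
$r 76 + \left(2 \left(-4\right) - 3\right) = \frac{1}{8} \cdot 76 + \left(2 \left(-4\right) - 3\right) = \frac{19}{2} - 11 = - \frac{3}{2}$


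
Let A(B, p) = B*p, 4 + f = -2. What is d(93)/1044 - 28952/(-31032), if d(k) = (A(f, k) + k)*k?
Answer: -18218791/449964 ≈ -40.489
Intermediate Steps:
f = -6 (f = -4 - 2 = -6)
d(k) = -5*k² (d(k) = (-6*k + k)*k = (-5*k)*k = -5*k²)
d(93)/1044 - 28952/(-31032) = -5*93²/1044 - 28952/(-31032) = -5*8649*(1/1044) - 28952*(-1/31032) = -43245*1/1044 + 3619/3879 = -4805/116 + 3619/3879 = -18218791/449964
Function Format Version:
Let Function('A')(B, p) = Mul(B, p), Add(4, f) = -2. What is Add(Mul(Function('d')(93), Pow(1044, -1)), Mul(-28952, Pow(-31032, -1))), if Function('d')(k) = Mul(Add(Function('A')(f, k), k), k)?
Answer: Rational(-18218791, 449964) ≈ -40.489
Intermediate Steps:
f = -6 (f = Add(-4, -2) = -6)
Function('d')(k) = Mul(-5, Pow(k, 2)) (Function('d')(k) = Mul(Add(Mul(-6, k), k), k) = Mul(Mul(-5, k), k) = Mul(-5, Pow(k, 2)))
Add(Mul(Function('d')(93), Pow(1044, -1)), Mul(-28952, Pow(-31032, -1))) = Add(Mul(Mul(-5, Pow(93, 2)), Pow(1044, -1)), Mul(-28952, Pow(-31032, -1))) = Add(Mul(Mul(-5, 8649), Rational(1, 1044)), Mul(-28952, Rational(-1, 31032))) = Add(Mul(-43245, Rational(1, 1044)), Rational(3619, 3879)) = Add(Rational(-4805, 116), Rational(3619, 3879)) = Rational(-18218791, 449964)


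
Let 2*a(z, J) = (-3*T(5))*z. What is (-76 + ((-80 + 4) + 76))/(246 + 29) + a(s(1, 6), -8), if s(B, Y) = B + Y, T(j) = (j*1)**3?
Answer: -722027/550 ≈ -1312.8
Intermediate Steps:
T(j) = j**3
a(z, J) = -375*z/2 (a(z, J) = ((-3*5**3)*z)/2 = ((-3*125)*z)/2 = (-375*z)/2 = -375*z/2)
(-76 + ((-80 + 4) + 76))/(246 + 29) + a(s(1, 6), -8) = (-76 + ((-80 + 4) + 76))/(246 + 29) - 375*(1 + 6)/2 = (-76 + (-76 + 76))/275 - 375/2*7 = (-76 + 0)*(1/275) - 2625/2 = -76*1/275 - 2625/2 = -76/275 - 2625/2 = -722027/550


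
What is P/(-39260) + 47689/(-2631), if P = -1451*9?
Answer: -1837911911/103293060 ≈ -17.793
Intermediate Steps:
P = -13059
P/(-39260) + 47689/(-2631) = -13059/(-39260) + 47689/(-2631) = -13059*(-1/39260) + 47689*(-1/2631) = 13059/39260 - 47689/2631 = -1837911911/103293060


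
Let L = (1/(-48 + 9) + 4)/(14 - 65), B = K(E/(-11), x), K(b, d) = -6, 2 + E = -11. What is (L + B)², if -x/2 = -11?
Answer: 146143921/3956121 ≈ 36.941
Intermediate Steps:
x = 22 (x = -2*(-11) = 22)
E = -13 (E = -2 - 11 = -13)
B = -6
L = -155/1989 (L = (1/(-39) + 4)/(-51) = (-1/39 + 4)*(-1/51) = (155/39)*(-1/51) = -155/1989 ≈ -0.077929)
(L + B)² = (-155/1989 - 6)² = (-12089/1989)² = 146143921/3956121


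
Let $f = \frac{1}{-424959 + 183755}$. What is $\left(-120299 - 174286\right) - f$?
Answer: $- \frac{71055080339}{241204} \approx -2.9459 \cdot 10^{5}$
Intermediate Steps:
$f = - \frac{1}{241204}$ ($f = \frac{1}{-241204} = - \frac{1}{241204} \approx -4.1459 \cdot 10^{-6}$)
$\left(-120299 - 174286\right) - f = \left(-120299 - 174286\right) - - \frac{1}{241204} = \left(-120299 - 174286\right) + \frac{1}{241204} = -294585 + \frac{1}{241204} = - \frac{71055080339}{241204}$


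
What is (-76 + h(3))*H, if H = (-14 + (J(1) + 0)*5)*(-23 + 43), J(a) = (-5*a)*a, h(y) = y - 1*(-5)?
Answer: 53040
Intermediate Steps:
h(y) = 5 + y (h(y) = y + 5 = 5 + y)
J(a) = -5*a²
H = -780 (H = (-14 + (-5*1² + 0)*5)*(-23 + 43) = (-14 + (-5*1 + 0)*5)*20 = (-14 + (-5 + 0)*5)*20 = (-14 - 5*5)*20 = (-14 - 25)*20 = -39*20 = -780)
(-76 + h(3))*H = (-76 + (5 + 3))*(-780) = (-76 + 8)*(-780) = -68*(-780) = 53040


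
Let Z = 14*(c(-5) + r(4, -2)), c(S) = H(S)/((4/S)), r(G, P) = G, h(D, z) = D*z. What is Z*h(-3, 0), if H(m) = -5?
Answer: 0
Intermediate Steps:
c(S) = -5*S/4
Z = 287/2 (Z = 14*(-5/4*(-5) + 4) = 14*(25/4 + 4) = 14*(41/4) = 287/2 ≈ 143.50)
Z*h(-3, 0) = 287*(-3*0)/2 = (287/2)*0 = 0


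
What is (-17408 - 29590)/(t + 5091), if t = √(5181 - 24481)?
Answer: -239266818/25937581 + 469980*I*√193/25937581 ≈ -9.2247 + 0.25173*I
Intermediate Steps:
t = 10*I*√193 (t = √(-19300) = 10*I*√193 ≈ 138.92*I)
(-17408 - 29590)/(t + 5091) = (-17408 - 29590)/(10*I*√193 + 5091) = -46998/(5091 + 10*I*√193)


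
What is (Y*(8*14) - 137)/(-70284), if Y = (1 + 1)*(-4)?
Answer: 1033/70284 ≈ 0.014698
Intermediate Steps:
Y = -8 (Y = 2*(-4) = -8)
(Y*(8*14) - 137)/(-70284) = (-64*14 - 137)/(-70284) = (-8*112 - 137)*(-1/70284) = (-896 - 137)*(-1/70284) = -1033*(-1/70284) = 1033/70284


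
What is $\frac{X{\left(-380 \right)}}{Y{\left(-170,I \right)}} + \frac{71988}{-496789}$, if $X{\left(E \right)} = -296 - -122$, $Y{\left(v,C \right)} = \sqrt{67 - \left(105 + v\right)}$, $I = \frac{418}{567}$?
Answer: $- \frac{71988}{496789} - \frac{29 \sqrt{33}}{11} \approx -15.29$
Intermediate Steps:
$I = \frac{418}{567}$ ($I = 418 \cdot \frac{1}{567} = \frac{418}{567} \approx 0.73721$)
$Y{\left(v,C \right)} = \sqrt{-38 - v}$
$X{\left(E \right)} = -174$ ($X{\left(E \right)} = -296 + 122 = -174$)
$\frac{X{\left(-380 \right)}}{Y{\left(-170,I \right)}} + \frac{71988}{-496789} = - \frac{174}{\sqrt{-38 - -170}} + \frac{71988}{-496789} = - \frac{174}{\sqrt{-38 + 170}} + 71988 \left(- \frac{1}{496789}\right) = - \frac{174}{\sqrt{132}} - \frac{71988}{496789} = - \frac{174}{2 \sqrt{33}} - \frac{71988}{496789} = - 174 \frac{\sqrt{33}}{66} - \frac{71988}{496789} = - \frac{29 \sqrt{33}}{11} - \frac{71988}{496789} = - \frac{71988}{496789} - \frac{29 \sqrt{33}}{11}$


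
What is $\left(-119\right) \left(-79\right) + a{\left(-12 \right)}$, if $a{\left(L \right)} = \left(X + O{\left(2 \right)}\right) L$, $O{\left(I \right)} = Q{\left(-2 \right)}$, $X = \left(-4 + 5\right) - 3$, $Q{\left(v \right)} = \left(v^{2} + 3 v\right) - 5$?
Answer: $9509$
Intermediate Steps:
$Q{\left(v \right)} = -5 + v^{2} + 3 v$
$X = -2$ ($X = 1 - 3 = -2$)
$O{\left(I \right)} = -7$ ($O{\left(I \right)} = -5 + \left(-2\right)^{2} + 3 \left(-2\right) = -5 + 4 - 6 = -7$)
$a{\left(L \right)} = - 9 L$ ($a{\left(L \right)} = \left(-2 - 7\right) L = - 9 L$)
$\left(-119\right) \left(-79\right) + a{\left(-12 \right)} = \left(-119\right) \left(-79\right) - -108 = 9401 + 108 = 9509$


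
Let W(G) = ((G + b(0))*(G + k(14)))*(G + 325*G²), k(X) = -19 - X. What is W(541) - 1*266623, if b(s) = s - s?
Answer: 26142151922425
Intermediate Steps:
b(s) = 0
W(G) = G*(-33 + G)*(G + 325*G²) (W(G) = ((G + 0)*(G + (-19 - 1*14)))*(G + 325*G²) = (G*(G + (-19 - 14)))*(G + 325*G²) = (G*(G - 33))*(G + 325*G²) = (G*(-33 + G))*(G + 325*G²) = G*(-33 + G)*(G + 325*G²))
W(541) - 1*266623 = 541²*(-33 - 10724*541 + 325*541²) - 1*266623 = 292681*(-33 - 5801684 + 325*292681) - 266623 = 292681*(-33 - 5801684 + 95121325) - 266623 = 292681*89319608 - 266623 = 26142152189048 - 266623 = 26142151922425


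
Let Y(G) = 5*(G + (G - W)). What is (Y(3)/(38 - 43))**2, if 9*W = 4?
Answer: 2500/81 ≈ 30.864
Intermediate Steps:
W = 4/9 (W = (1/9)*4 = 4/9 ≈ 0.44444)
Y(G) = -20/9 + 10*G (Y(G) = 5*(G + (G - 1*4/9)) = 5*(G + (G - 4/9)) = 5*(G + (-4/9 + G)) = 5*(-4/9 + 2*G) = -20/9 + 10*G)
(Y(3)/(38 - 43))**2 = ((-20/9 + 10*3)/(38 - 43))**2 = ((-20/9 + 30)/(-5))**2 = ((250/9)*(-1/5))**2 = (-50/9)**2 = 2500/81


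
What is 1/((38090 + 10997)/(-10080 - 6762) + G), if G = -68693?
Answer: -16842/1156976593 ≈ -1.4557e-5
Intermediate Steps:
1/((38090 + 10997)/(-10080 - 6762) + G) = 1/((38090 + 10997)/(-10080 - 6762) - 68693) = 1/(49087/(-16842) - 68693) = 1/(49087*(-1/16842) - 68693) = 1/(-49087/16842 - 68693) = 1/(-1156976593/16842) = -16842/1156976593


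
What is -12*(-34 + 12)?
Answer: 264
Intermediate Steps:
-12*(-34 + 12) = -12*(-22) = 264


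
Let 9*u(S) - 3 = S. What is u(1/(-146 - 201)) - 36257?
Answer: -113229571/3123 ≈ -36257.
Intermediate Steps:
u(S) = ⅓ + S/9
u(1/(-146 - 201)) - 36257 = (⅓ + 1/(9*(-146 - 201))) - 36257 = (⅓ + (⅑)/(-347)) - 36257 = (⅓ + (⅑)*(-1/347)) - 36257 = (⅓ - 1/3123) - 36257 = 1040/3123 - 36257 = -113229571/3123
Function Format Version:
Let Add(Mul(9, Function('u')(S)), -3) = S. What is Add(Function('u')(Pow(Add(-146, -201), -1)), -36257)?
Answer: Rational(-113229571, 3123) ≈ -36257.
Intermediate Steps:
Function('u')(S) = Add(Rational(1, 3), Mul(Rational(1, 9), S))
Add(Function('u')(Pow(Add(-146, -201), -1)), -36257) = Add(Add(Rational(1, 3), Mul(Rational(1, 9), Pow(Add(-146, -201), -1))), -36257) = Add(Add(Rational(1, 3), Mul(Rational(1, 9), Pow(-347, -1))), -36257) = Add(Add(Rational(1, 3), Mul(Rational(1, 9), Rational(-1, 347))), -36257) = Add(Add(Rational(1, 3), Rational(-1, 3123)), -36257) = Add(Rational(1040, 3123), -36257) = Rational(-113229571, 3123)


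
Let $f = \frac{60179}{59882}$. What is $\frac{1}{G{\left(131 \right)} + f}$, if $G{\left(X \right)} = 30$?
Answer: $\frac{59882}{1856639} \approx 0.032253$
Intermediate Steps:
$f = \frac{60179}{59882}$ ($f = 60179 \cdot \frac{1}{59882} = \frac{60179}{59882} \approx 1.005$)
$\frac{1}{G{\left(131 \right)} + f} = \frac{1}{30 + \frac{60179}{59882}} = \frac{1}{\frac{1856639}{59882}} = \frac{59882}{1856639}$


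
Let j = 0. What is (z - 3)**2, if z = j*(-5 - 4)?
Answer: 9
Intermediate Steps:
z = 0 (z = 0*(-5 - 4) = 0*(-9) = 0)
(z - 3)**2 = (0 - 3)**2 = (-3)**2 = 9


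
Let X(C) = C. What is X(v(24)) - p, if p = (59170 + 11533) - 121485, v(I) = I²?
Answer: 51358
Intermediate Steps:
p = -50782 (p = 70703 - 121485 = -50782)
X(v(24)) - p = 24² - 1*(-50782) = 576 + 50782 = 51358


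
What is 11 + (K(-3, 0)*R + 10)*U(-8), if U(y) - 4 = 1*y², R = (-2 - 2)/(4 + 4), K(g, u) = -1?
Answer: 725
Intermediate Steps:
R = -½ (R = -4/8 = -4*⅛ = -½ ≈ -0.50000)
U(y) = 4 + y² (U(y) = 4 + 1*y² = 4 + y²)
11 + (K(-3, 0)*R + 10)*U(-8) = 11 + (-1*(-½) + 10)*(4 + (-8)²) = 11 + (½ + 10)*(4 + 64) = 11 + (21/2)*68 = 11 + 714 = 725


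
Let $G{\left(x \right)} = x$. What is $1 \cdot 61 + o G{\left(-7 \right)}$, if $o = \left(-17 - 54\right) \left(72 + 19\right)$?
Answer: $45288$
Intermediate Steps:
$o = -6461$ ($o = \left(-71\right) 91 = -6461$)
$1 \cdot 61 + o G{\left(-7 \right)} = 1 \cdot 61 - -45227 = 61 + 45227 = 45288$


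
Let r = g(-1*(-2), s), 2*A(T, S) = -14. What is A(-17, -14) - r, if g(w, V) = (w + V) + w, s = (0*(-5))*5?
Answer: -11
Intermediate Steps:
A(T, S) = -7 (A(T, S) = (½)*(-14) = -7)
s = 0 (s = 0*5 = 0)
g(w, V) = V + 2*w (g(w, V) = (V + w) + w = V + 2*w)
r = 4 (r = 0 + 2*(-1*(-2)) = 0 + 2*2 = 0 + 4 = 4)
A(-17, -14) - r = -7 - 1*4 = -7 - 4 = -11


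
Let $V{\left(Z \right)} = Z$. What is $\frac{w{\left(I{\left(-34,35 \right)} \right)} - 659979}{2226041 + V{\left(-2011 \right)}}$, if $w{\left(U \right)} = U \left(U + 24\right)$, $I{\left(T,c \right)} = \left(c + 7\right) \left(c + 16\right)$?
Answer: $\frac{3979593}{2224030} \approx 1.7894$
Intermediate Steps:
$I{\left(T,c \right)} = \left(7 + c\right) \left(16 + c\right)$
$w{\left(U \right)} = U \left(24 + U\right)$
$\frac{w{\left(I{\left(-34,35 \right)} \right)} - 659979}{2226041 + V{\left(-2011 \right)}} = \frac{\left(112 + 35^{2} + 23 \cdot 35\right) \left(24 + \left(112 + 35^{2} + 23 \cdot 35\right)\right) - 659979}{2226041 - 2011} = \frac{\left(112 + 1225 + 805\right) \left(24 + \left(112 + 1225 + 805\right)\right) - 659979}{2224030} = \left(2142 \left(24 + 2142\right) - 659979\right) \frac{1}{2224030} = \left(2142 \cdot 2166 - 659979\right) \frac{1}{2224030} = \left(4639572 - 659979\right) \frac{1}{2224030} = 3979593 \cdot \frac{1}{2224030} = \frac{3979593}{2224030}$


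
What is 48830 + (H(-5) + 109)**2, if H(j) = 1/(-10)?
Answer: 6068921/100 ≈ 60689.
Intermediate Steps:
H(j) = -1/10
48830 + (H(-5) + 109)**2 = 48830 + (-1/10 + 109)**2 = 48830 + (1089/10)**2 = 48830 + 1185921/100 = 6068921/100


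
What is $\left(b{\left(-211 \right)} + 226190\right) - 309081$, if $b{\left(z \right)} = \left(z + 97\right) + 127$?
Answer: $-82878$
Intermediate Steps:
$b{\left(z \right)} = 224 + z$ ($b{\left(z \right)} = \left(97 + z\right) + 127 = 224 + z$)
$\left(b{\left(-211 \right)} + 226190\right) - 309081 = \left(\left(224 - 211\right) + 226190\right) - 309081 = \left(13 + 226190\right) - 309081 = 226203 - 309081 = -82878$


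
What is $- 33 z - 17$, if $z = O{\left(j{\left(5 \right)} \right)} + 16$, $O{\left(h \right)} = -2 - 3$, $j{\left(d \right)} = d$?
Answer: $-380$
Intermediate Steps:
$O{\left(h \right)} = -5$ ($O{\left(h \right)} = -2 - 3 = -5$)
$z = 11$ ($z = -5 + 16 = 11$)
$- 33 z - 17 = \left(-33\right) 11 - 17 = -363 - 17 = -380$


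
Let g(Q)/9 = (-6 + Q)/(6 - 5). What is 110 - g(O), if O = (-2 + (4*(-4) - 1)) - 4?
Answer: 371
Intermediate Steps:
O = -23 (O = (-2 + (-16 - 1)) - 4 = (-2 - 17) - 4 = -19 - 4 = -23)
g(Q) = -54 + 9*Q (g(Q) = 9*((-6 + Q)/(6 - 5)) = 9*((-6 + Q)/1) = 9*((-6 + Q)*1) = 9*(-6 + Q) = -54 + 9*Q)
110 - g(O) = 110 - (-54 + 9*(-23)) = 110 - (-54 - 207) = 110 - 1*(-261) = 110 + 261 = 371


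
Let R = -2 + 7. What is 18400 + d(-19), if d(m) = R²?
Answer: 18425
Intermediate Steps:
R = 5
d(m) = 25 (d(m) = 5² = 25)
18400 + d(-19) = 18400 + 25 = 18425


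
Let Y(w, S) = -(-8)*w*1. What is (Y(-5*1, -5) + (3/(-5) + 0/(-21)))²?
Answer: 41209/25 ≈ 1648.4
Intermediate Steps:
Y(w, S) = 8*w (Y(w, S) = (8*w)*1 = 8*w)
(Y(-5*1, -5) + (3/(-5) + 0/(-21)))² = (8*(-5*1) + (3/(-5) + 0/(-21)))² = (8*(-5) + (3*(-⅕) + 0*(-1/21)))² = (-40 + (-⅗ + 0))² = (-40 - ⅗)² = (-203/5)² = 41209/25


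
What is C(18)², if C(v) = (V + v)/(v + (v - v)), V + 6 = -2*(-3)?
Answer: 1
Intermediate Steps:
V = 0 (V = -6 - 2*(-3) = -6 + 6 = 0)
C(v) = 1 (C(v) = (0 + v)/(v + (v - v)) = v/(v + 0) = v/v = 1)
C(18)² = 1² = 1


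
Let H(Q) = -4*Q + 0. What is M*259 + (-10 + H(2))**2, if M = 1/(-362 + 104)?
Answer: 83333/258 ≈ 323.00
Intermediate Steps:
H(Q) = -4*Q
M = -1/258 (M = 1/(-258) = -1/258 ≈ -0.0038760)
M*259 + (-10 + H(2))**2 = -1/258*259 + (-10 - 4*2)**2 = -259/258 + (-10 - 8)**2 = -259/258 + (-18)**2 = -259/258 + 324 = 83333/258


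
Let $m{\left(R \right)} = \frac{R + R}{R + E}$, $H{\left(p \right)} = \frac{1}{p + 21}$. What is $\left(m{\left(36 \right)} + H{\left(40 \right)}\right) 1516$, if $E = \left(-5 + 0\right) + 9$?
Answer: $\frac{839864}{305} \approx 2753.7$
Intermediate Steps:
$E = 4$ ($E = -5 + 9 = 4$)
$H{\left(p \right)} = \frac{1}{21 + p}$
$m{\left(R \right)} = \frac{2 R}{4 + R}$ ($m{\left(R \right)} = \frac{R + R}{R + 4} = \frac{2 R}{4 + R}$)
$\left(m{\left(36 \right)} + H{\left(40 \right)}\right) 1516 = \left(2 \cdot 36 \frac{1}{4 + 36} + \frac{1}{21 + 40}\right) 1516 = \left(2 \cdot 36 \cdot \frac{1}{40} + \frac{1}{61}\right) 1516 = \left(\frac{9}{5} + \frac{1}{61}\right) 1516 = \frac{554}{305} \cdot 1516 = \frac{839864}{305}$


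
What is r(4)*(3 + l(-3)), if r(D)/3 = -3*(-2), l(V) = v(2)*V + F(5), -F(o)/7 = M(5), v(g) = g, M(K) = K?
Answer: -684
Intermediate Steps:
F(o) = -35 (F(o) = -7*5 = -35)
l(V) = -35 + 2*V (l(V) = 2*V - 35 = -35 + 2*V)
r(D) = 18 (r(D) = 3*(-3*(-2)) = 3*6 = 18)
r(4)*(3 + l(-3)) = 18*(3 + (-35 + 2*(-3))) = 18*(3 + (-35 - 6)) = 18*(3 - 41) = 18*(-38) = -684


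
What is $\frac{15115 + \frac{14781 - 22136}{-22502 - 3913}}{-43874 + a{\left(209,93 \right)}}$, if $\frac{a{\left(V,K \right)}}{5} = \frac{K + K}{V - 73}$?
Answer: $- \frac{5430073088}{15759014661} \approx -0.34457$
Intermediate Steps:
$a{\left(V,K \right)} = \frac{10 K}{-73 + V}$ ($a{\left(V,K \right)} = 5 \frac{K + K}{V - 73} = 5 \frac{2 K}{-73 + V} = \frac{10 K}{-73 + V}$)
$\frac{15115 + \frac{14781 - 22136}{-22502 - 3913}}{-43874 + a{\left(209,93 \right)}} = \frac{15115 + \frac{14781 - 22136}{-22502 - 3913}}{-43874 + 10 \cdot 93 \frac{1}{-73 + 209}} = \frac{15115 - \frac{7355}{-26415}}{-43874 + 10 \cdot 93 \cdot \frac{1}{136}} = \frac{15115 - - \frac{1471}{5283}}{-43874 + 10 \cdot 93 \cdot \frac{1}{136}} = \frac{15115 + \frac{1471}{5283}}{-43874 + \frac{465}{68}} = \frac{79854016}{5283 \left(- \frac{2982967}{68}\right)} = \frac{79854016}{5283} \left(- \frac{68}{2982967}\right) = - \frac{5430073088}{15759014661}$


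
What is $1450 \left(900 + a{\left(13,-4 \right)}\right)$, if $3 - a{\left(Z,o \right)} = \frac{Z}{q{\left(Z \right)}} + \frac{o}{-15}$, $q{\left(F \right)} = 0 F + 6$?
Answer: $\frac{3917465}{3} \approx 1.3058 \cdot 10^{6}$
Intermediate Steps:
$q{\left(F \right)} = 6$ ($q{\left(F \right)} = 0 + 6 = 6$)
$a{\left(Z,o \right)} = 3 - \frac{Z}{6} + \frac{o}{15}$ ($a{\left(Z,o \right)} = 3 - \left(\frac{Z}{6} + \frac{o}{-15}\right) = 3 - \left(Z \frac{1}{6} + o \left(- \frac{1}{15}\right)\right) = 3 - \left(\frac{Z}{6} - \frac{o}{15}\right) = 3 - \left(- \frac{o}{15} + \frac{Z}{6}\right) = 3 - \frac{Z}{6} + \frac{o}{15}$)
$1450 \left(900 + a{\left(13,-4 \right)}\right) = 1450 \left(900 + \left(3 - \frac{13}{6} + \frac{1}{15} \left(-4\right)\right)\right) = 1450 \left(900 - - \frac{17}{30}\right) = 1450 \left(900 + \frac{17}{30}\right) = 1450 \cdot \frac{27017}{30} = \frac{3917465}{3}$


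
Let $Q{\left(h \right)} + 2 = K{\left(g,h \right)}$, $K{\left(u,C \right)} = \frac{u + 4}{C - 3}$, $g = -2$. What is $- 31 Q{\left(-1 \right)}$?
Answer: $\frac{155}{2} \approx 77.5$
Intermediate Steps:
$K{\left(u,C \right)} = \frac{4 + u}{-3 + C}$
$Q{\left(h \right)} = -2 + \frac{2}{-3 + h}$ ($Q{\left(h \right)} = -2 + \frac{4 - 2}{-3 + h} = -2 + \frac{1}{-3 + h} 2 = -2 + \frac{2}{-3 + h}$)
$- 31 Q{\left(-1 \right)} = - 31 \frac{2 \left(4 - -1\right)}{-3 - 1} = - 31 \frac{2 \left(4 + 1\right)}{-4} = - 31 \cdot 2 \left(- \frac{1}{4}\right) 5 = \left(-31\right) \left(- \frac{5}{2}\right) = \frac{155}{2}$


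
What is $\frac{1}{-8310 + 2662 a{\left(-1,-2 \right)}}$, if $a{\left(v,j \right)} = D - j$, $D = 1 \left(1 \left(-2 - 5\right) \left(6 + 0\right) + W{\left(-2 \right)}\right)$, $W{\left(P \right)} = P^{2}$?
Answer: $- \frac{1}{104142} \approx -9.6023 \cdot 10^{-6}$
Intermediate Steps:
$D = -38$ ($D = 1 \left(1 \left(-2 - 5\right) \left(6 + 0\right) + \left(-2\right)^{2}\right) = 1 \left(1 \left(\left(-7\right) 6\right) + 4\right) = 1 \left(1 \left(-42\right) + 4\right) = 1 \left(-42 + 4\right) = 1 \left(-38\right) = -38$)
$a{\left(v,j \right)} = -38 - j$
$\frac{1}{-8310 + 2662 a{\left(-1,-2 \right)}} = \frac{1}{-8310 + 2662 \left(-38 - -2\right)} = \frac{1}{-8310 + 2662 \left(-38 + 2\right)} = \frac{1}{-8310 + 2662 \left(-36\right)} = \frac{1}{-8310 - 95832} = \frac{1}{-104142} = - \frac{1}{104142}$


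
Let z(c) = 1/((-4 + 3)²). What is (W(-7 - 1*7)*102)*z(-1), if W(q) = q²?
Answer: 19992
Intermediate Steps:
z(c) = 1 (z(c) = 1/((-1)²) = 1/1 = 1)
(W(-7 - 1*7)*102)*z(-1) = ((-7 - 1*7)²*102)*1 = ((-7 - 7)²*102)*1 = ((-14)²*102)*1 = (196*102)*1 = 19992*1 = 19992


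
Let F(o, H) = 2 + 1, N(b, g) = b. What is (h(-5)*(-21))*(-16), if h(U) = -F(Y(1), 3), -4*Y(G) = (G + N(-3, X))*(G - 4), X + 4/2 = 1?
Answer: -1008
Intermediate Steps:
X = -1 (X = -2 + 1 = -1)
Y(G) = -(-4 + G)*(-3 + G)/4 (Y(G) = -(G - 3)*(G - 4)/4 = -(-3 + G)*(-4 + G)/4 = -(-4 + G)*(-3 + G)/4)
F(o, H) = 3
h(U) = -3 (h(U) = -1*3 = -3)
(h(-5)*(-21))*(-16) = -3*(-21)*(-16) = 63*(-16) = -1008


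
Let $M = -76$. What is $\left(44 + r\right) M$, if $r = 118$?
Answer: $-12312$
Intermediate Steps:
$\left(44 + r\right) M = \left(44 + 118\right) \left(-76\right) = 162 \left(-76\right) = -12312$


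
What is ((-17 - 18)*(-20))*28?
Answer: 19600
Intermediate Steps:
((-17 - 18)*(-20))*28 = -35*(-20)*28 = 700*28 = 19600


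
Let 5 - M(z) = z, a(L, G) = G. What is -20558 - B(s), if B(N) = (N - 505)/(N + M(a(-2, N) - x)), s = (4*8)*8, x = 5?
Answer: -205331/10 ≈ -20533.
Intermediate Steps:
s = 256 (s = 32*8 = 256)
M(z) = 5 - z
B(N) = -101/2 + N/10 (B(N) = (N - 505)/(N + (5 - (N - 1*5))) = (-505 + N)/(N + (5 - (N - 5))) = (-505 + N)/(N + (5 - (-5 + N))) = (-505 + N)/(N + (5 + (5 - N))) = (-505 + N)/(N + (10 - N)) = (-505 + N)/10 = (-505 + N)*(⅒) = -101/2 + N/10)
-20558 - B(s) = -20558 - (-101/2 + (⅒)*256) = -20558 - (-101/2 + 128/5) = -20558 - 1*(-249/10) = -20558 + 249/10 = -205331/10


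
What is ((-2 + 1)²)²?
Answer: 1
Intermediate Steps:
((-2 + 1)²)² = ((-1)²)² = 1² = 1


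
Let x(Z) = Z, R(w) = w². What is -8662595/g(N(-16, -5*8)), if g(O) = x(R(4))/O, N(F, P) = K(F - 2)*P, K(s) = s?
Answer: -389816775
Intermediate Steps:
N(F, P) = P*(-2 + F) (N(F, P) = (F - 2)*P = (-2 + F)*P = P*(-2 + F))
g(O) = 16/O (g(O) = 4²/O = 16/O)
-8662595/g(N(-16, -5*8)) = -8662595/(16/(((-5*8)*(-2 - 16)))) = -8662595/(16/((-40*(-18)))) = -8662595/(16/720) = -8662595/(16*(1/720)) = -8662595/1/45 = -8662595*45 = -389816775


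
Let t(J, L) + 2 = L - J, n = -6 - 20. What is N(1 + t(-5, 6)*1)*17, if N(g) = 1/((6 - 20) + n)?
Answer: -17/40 ≈ -0.42500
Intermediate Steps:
n = -26
t(J, L) = -2 + L - J (t(J, L) = -2 + (L - J) = -2 + L - J)
N(g) = -1/40 (N(g) = 1/((6 - 20) - 26) = 1/(-14 - 26) = 1/(-40) = -1/40)
N(1 + t(-5, 6)*1)*17 = -1/40*17 = -17/40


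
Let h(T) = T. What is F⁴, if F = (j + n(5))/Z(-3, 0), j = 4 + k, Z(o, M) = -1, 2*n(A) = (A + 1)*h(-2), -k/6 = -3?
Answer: 65536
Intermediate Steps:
k = 18 (k = -6*(-3) = 18)
n(A) = -1 - A (n(A) = ((A + 1)*(-2))/2 = ((1 + A)*(-2))/2 = (-2 - 2*A)/2 = -1 - A)
j = 22 (j = 4 + 18 = 22)
F = -16 (F = (22 + (-1 - 1*5))/(-1) = (22 + (-1 - 5))*(-1) = (22 - 6)*(-1) = 16*(-1) = -16)
F⁴ = (-16)⁴ = 65536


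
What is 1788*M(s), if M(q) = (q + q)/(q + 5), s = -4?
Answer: -14304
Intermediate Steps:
M(q) = 2*q/(5 + q) (M(q) = (2*q)/(5 + q) = 2*q/(5 + q))
1788*M(s) = 1788*(2*(-4)/(5 - 4)) = 1788*(2*(-4)/1) = 1788*(2*(-4)*1) = 1788*(-8) = -14304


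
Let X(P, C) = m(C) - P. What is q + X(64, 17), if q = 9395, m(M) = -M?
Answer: 9314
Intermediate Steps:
X(P, C) = -C - P
q + X(64, 17) = 9395 + (-1*17 - 1*64) = 9395 + (-17 - 64) = 9395 - 81 = 9314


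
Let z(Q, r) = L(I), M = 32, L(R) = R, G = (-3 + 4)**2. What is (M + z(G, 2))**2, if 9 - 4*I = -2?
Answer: 19321/16 ≈ 1207.6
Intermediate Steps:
I = 11/4 (I = 9/4 - 1/4*(-2) = 9/4 + 1/2 = 11/4 ≈ 2.7500)
G = 1 (G = 1**2 = 1)
z(Q, r) = 11/4
(M + z(G, 2))**2 = (32 + 11/4)**2 = (139/4)**2 = 19321/16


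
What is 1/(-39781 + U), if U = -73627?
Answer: -1/113408 ≈ -8.8177e-6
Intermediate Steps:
1/(-39781 + U) = 1/(-39781 - 73627) = 1/(-113408) = -1/113408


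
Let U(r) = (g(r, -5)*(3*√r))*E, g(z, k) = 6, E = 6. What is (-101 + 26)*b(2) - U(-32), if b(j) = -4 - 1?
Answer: 375 - 432*I*√2 ≈ 375.0 - 610.94*I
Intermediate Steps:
b(j) = -5
U(r) = 108*√r (U(r) = (6*(3*√r))*6 = (18*√r)*6 = 108*√r)
(-101 + 26)*b(2) - U(-32) = (-101 + 26)*(-5) - 108*√(-32) = -75*(-5) - 108*4*I*√2 = 375 - 432*I*√2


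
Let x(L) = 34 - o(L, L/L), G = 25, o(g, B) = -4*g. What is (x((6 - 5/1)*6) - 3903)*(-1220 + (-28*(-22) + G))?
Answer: 2226255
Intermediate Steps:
x(L) = 34 + 4*L (x(L) = 34 - (-4)*L = 34 + 4*L)
(x((6 - 5/1)*6) - 3903)*(-1220 + (-28*(-22) + G)) = ((34 + 4*((6 - 5/1)*6)) - 3903)*(-1220 + (-28*(-22) + 25)) = ((34 + 4*((6 - 5*1)*6)) - 3903)*(-1220 + (616 + 25)) = ((34 + 4*((6 - 5)*6)) - 3903)*(-1220 + 641) = ((34 + 4*(1*6)) - 3903)*(-579) = ((34 + 4*6) - 3903)*(-579) = ((34 + 24) - 3903)*(-579) = (58 - 3903)*(-579) = -3845*(-579) = 2226255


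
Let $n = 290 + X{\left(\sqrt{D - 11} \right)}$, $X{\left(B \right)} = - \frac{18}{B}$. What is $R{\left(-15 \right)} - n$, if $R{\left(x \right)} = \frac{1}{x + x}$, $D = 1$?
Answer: $- \frac{8701}{30} - \frac{9 i \sqrt{10}}{5} \approx -290.03 - 5.6921 i$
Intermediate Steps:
$n = 290 + \frac{9 i \sqrt{10}}{5}$ ($n = 290 - \frac{18}{\sqrt{1 - 11}} = 290 - \frac{18}{\sqrt{-10}} = 290 - \frac{18}{i \sqrt{10}} = 290 - 18 \left(- \frac{i \sqrt{10}}{10}\right) = 290 + \frac{9 i \sqrt{10}}{5} \approx 290.0 + 5.6921 i$)
$R{\left(x \right)} = \frac{1}{2 x}$
$R{\left(-15 \right)} - n = \frac{1}{2 \left(-15\right)} - \left(290 + \frac{9 i \sqrt{10}}{5}\right) = \frac{1}{2} \left(- \frac{1}{15}\right) - \left(290 + \frac{9 i \sqrt{10}}{5}\right) = - \frac{1}{30} - \left(290 + \frac{9 i \sqrt{10}}{5}\right) = - \frac{8701}{30} - \frac{9 i \sqrt{10}}{5}$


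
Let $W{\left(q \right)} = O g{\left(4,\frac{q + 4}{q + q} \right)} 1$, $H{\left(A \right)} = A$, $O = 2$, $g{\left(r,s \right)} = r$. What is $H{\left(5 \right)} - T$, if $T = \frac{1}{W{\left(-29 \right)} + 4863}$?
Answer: $\frac{24354}{4871} \approx 4.9998$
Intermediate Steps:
$W{\left(q \right)} = 8$ ($W{\left(q \right)} = 2 \cdot 4 \cdot 1 = 8 \cdot 1 = 8$)
$T = \frac{1}{4871}$ ($T = \frac{1}{8 + 4863} = \frac{1}{4871} \approx 0.0002053$)
$H{\left(5 \right)} - T = 5 - \frac{1}{4871} = \frac{24354}{4871}$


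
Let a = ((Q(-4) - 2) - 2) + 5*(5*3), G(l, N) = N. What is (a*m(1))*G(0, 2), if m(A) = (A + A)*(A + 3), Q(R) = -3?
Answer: 1088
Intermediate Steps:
m(A) = 2*A*(3 + A) (m(A) = (2*A)*(3 + A) = 2*A*(3 + A))
a = 68 (a = ((-3 - 2) - 2) + 5*(5*3) = (-5 - 2) + 5*15 = -7 + 75 = 68)
(a*m(1))*G(0, 2) = (68*(2*1*(3 + 1)))*2 = (68*(2*1*4))*2 = (68*8)*2 = 544*2 = 1088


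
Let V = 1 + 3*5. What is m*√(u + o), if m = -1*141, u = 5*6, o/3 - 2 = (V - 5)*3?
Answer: -423*√15 ≈ -1638.3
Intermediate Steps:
V = 16 (V = 1 + 15 = 16)
o = 105 (o = 6 + 3*((16 - 5)*3) = 6 + 3*(11*3) = 6 + 3*33 = 6 + 99 = 105)
u = 30
m = -141
m*√(u + o) = -141*√(30 + 105) = -423*√15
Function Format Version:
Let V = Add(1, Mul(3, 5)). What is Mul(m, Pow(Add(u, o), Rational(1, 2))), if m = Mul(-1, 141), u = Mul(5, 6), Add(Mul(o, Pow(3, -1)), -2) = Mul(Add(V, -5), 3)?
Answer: Mul(-423, Pow(15, Rational(1, 2))) ≈ -1638.3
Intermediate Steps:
V = 16 (V = Add(1, 15) = 16)
o = 105 (o = Add(6, Mul(3, Mul(Add(16, -5), 3))) = Add(6, Mul(3, Mul(11, 3))) = Add(6, Mul(3, 33)) = Add(6, 99) = 105)
u = 30
m = -141
Mul(m, Pow(Add(u, o), Rational(1, 2))) = Mul(-141, Pow(Add(30, 105), Rational(1, 2))) = Mul(-141, Pow(135, Rational(1, 2))) = Mul(-141, Mul(3, Pow(15, Rational(1, 2)))) = Mul(-423, Pow(15, Rational(1, 2)))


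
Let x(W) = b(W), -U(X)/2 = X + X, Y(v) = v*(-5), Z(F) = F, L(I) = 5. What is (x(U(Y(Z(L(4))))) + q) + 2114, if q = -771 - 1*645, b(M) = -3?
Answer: 695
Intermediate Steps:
Y(v) = -5*v
U(X) = -4*X (U(X) = -2*(X + X) = -4*X)
q = -1416 (q = -771 - 645 = -1416)
x(W) = -3
(x(U(Y(Z(L(4))))) + q) + 2114 = (-3 - 1416) + 2114 = -1419 + 2114 = 695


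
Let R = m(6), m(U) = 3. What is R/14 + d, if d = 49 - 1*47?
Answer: 31/14 ≈ 2.2143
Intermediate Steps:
d = 2 (d = 49 - 47 = 2)
R = 3
R/14 + d = 3/14 + 2 = 31/14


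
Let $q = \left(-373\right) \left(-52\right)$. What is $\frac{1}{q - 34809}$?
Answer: $- \frac{1}{15413} \approx -6.488 \cdot 10^{-5}$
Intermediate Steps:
$q = 19396$
$\frac{1}{q - 34809} = \frac{1}{19396 - 34809} = \frac{1}{-15413} = - \frac{1}{15413}$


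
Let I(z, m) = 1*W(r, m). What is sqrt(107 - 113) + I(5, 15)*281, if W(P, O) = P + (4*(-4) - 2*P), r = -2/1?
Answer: -3934 + I*sqrt(6) ≈ -3934.0 + 2.4495*I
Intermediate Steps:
r = -2 (r = -2*1 = -2)
W(P, O) = -16 - P (W(P, O) = P + (-16 - 2*P) = -16 - P)
I(z, m) = -14 (I(z, m) = 1*(-16 - 1*(-2)) = 1*(-16 + 2) = 1*(-14) = -14)
sqrt(107 - 113) + I(5, 15)*281 = sqrt(107 - 113) - 14*281 = sqrt(-6) - 3934 = I*sqrt(6) - 3934 = -3934 + I*sqrt(6)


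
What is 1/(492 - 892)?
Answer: -1/400 ≈ -0.0025000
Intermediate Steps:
1/(492 - 892) = 1/(-400) = -1/400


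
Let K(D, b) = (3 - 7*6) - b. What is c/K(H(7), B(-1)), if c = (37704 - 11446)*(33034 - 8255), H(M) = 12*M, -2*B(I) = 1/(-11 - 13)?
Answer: -31231055136/1873 ≈ -1.6674e+7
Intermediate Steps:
B(I) = 1/48 (B(I) = -1/(2*(-11 - 13)) = -1/2/(-24) = -1/2*(-1/24) = 1/48)
c = 650646982 (c = 26258*24779 = 650646982)
K(D, b) = -39 - b (K(D, b) = (3 - 42) - b = -39 - b)
c/K(H(7), B(-1)) = 650646982/(-39 - 1*1/48) = 650646982/(-39 - 1/48) = 650646982/(-1873/48) = 650646982*(-48/1873) = -31231055136/1873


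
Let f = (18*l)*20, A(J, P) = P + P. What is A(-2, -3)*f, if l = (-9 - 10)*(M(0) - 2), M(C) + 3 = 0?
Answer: -205200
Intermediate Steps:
A(J, P) = 2*P
M(C) = -3 (M(C) = -3 + 0 = -3)
l = 95 (l = (-9 - 10)*(-3 - 2) = -19*(-5) = 95)
f = 34200 (f = (18*95)*20 = 1710*20 = 34200)
A(-2, -3)*f = (2*(-3))*34200 = -6*34200 = -205200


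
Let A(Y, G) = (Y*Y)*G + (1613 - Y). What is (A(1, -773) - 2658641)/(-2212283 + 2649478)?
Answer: -2657802/437195 ≈ -6.0792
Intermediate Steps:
A(Y, G) = 1613 - Y + G*Y² (A(Y, G) = Y²*G + (1613 - Y) = G*Y² + (1613 - Y) = 1613 - Y + G*Y²)
(A(1, -773) - 2658641)/(-2212283 + 2649478) = ((1613 - 1*1 - 773*1²) - 2658641)/(-2212283 + 2649478) = ((1613 - 1 - 773*1) - 2658641)/437195 = ((1613 - 1 - 773) - 2658641)*(1/437195) = (839 - 2658641)*(1/437195) = -2657802*1/437195 = -2657802/437195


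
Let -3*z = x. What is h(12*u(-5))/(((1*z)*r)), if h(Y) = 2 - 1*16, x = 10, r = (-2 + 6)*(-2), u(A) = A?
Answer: -21/40 ≈ -0.52500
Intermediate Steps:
r = -8 (r = 4*(-2) = -8)
z = -10/3 (z = -⅓*10 = -10/3 ≈ -3.3333)
h(Y) = -14 (h(Y) = 2 - 16 = -14)
h(12*u(-5))/(((1*z)*r)) = -14/((1*(-10/3))*(-8)) = -14/((-10/3*(-8))) = -14/80/3 = -14*3/80 = -21/40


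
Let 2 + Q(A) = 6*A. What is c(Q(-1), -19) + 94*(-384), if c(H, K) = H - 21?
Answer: -36125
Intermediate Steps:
Q(A) = -2 + 6*A
c(H, K) = -21 + H
c(Q(-1), -19) + 94*(-384) = (-21 + (-2 + 6*(-1))) + 94*(-384) = (-21 + (-2 - 6)) - 36096 = (-21 - 8) - 36096 = -29 - 36096 = -36125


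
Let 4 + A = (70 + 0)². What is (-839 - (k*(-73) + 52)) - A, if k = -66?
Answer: -10605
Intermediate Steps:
A = 4896 (A = -4 + (70 + 0)² = -4 + 70² = -4 + 4900 = 4896)
(-839 - (k*(-73) + 52)) - A = (-839 - (-66*(-73) + 52)) - 1*4896 = (-839 - (4818 + 52)) - 4896 = (-839 - 1*4870) - 4896 = (-839 - 4870) - 4896 = -5709 - 4896 = -10605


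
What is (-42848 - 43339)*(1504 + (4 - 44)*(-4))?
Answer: -143415168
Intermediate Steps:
(-42848 - 43339)*(1504 + (4 - 44)*(-4)) = -86187*(1504 - 40*(-4)) = -86187*(1504 + 160) = -86187*1664 = -143415168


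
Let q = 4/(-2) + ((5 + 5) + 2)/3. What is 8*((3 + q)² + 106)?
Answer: 1048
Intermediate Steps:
q = 2 (q = 4*(-½) + (10 + 2)*(⅓) = -2 + 12*(⅓) = -2 + 4 = 2)
8*((3 + q)² + 106) = 8*((3 + 2)² + 106) = 8*(5² + 106) = 8*(25 + 106) = 8*131 = 1048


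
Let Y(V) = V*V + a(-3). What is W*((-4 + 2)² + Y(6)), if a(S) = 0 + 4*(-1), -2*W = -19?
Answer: 342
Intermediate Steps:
W = 19/2 (W = -½*(-19) = 19/2 ≈ 9.5000)
a(S) = -4 (a(S) = 0 - 4 = -4)
Y(V) = -4 + V² (Y(V) = V*V - 4 = V² - 4 = -4 + V²)
W*((-4 + 2)² + Y(6)) = 19*((-4 + 2)² + (-4 + 6²))/2 = 19*((-2)² + (-4 + 36))/2 = 19*(4 + 32)/2 = (19/2)*36 = 342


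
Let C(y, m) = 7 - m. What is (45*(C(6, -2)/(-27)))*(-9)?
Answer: 135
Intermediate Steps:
(45*(C(6, -2)/(-27)))*(-9) = (45*((7 - 1*(-2))/(-27)))*(-9) = (45*((7 + 2)*(-1/27)))*(-9) = (45*(9*(-1/27)))*(-9) = (45*(-1/3))*(-9) = -15*(-9) = 135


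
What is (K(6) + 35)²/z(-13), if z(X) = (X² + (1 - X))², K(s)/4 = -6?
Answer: 121/33489 ≈ 0.0036131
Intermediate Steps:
K(s) = -24 (K(s) = 4*(-6) = -24)
z(X) = (1 + X² - X)²
(K(6) + 35)²/z(-13) = (-24 + 35)²/((1 + (-13)² - 1*(-13))²) = 11²/((1 + 169 + 13)²) = 121/(183²) = 121/33489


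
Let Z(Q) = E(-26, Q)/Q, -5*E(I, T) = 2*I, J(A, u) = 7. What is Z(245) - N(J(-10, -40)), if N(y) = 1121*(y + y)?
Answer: -19225098/1225 ≈ -15694.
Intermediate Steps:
E(I, T) = -2*I/5
Z(Q) = 52/(5*Q) (Z(Q) = (-⅖*(-26))/Q = 52/(5*Q))
N(y) = 2242*y (N(y) = 1121*(2*y) = 2242*y)
Z(245) - N(J(-10, -40)) = (52/5)/245 - 2242*7 = (52/5)*(1/245) - 1*15694 = 52/1225 - 15694 = -19225098/1225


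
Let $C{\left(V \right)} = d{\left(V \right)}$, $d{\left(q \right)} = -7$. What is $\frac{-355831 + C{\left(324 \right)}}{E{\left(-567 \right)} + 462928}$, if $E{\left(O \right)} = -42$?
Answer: $- \frac{177919}{231443} \approx -0.76874$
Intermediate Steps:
$C{\left(V \right)} = -7$
$\frac{-355831 + C{\left(324 \right)}}{E{\left(-567 \right)} + 462928} = \frac{-355831 - 7}{-42 + 462928} = - \frac{355838}{462886} = \left(-355838\right) \frac{1}{462886} = - \frac{177919}{231443}$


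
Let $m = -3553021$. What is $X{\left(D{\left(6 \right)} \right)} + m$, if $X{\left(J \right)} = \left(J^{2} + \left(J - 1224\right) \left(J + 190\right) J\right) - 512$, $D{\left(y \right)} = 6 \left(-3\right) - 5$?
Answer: $1236723$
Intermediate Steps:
$D{\left(y \right)} = -23$ ($D{\left(y \right)} = -18 - 5 = -23$)
$X{\left(J \right)} = -512 + J^{2} + J \left(-1224 + J\right) \left(190 + J\right)$ ($X{\left(J \right)} = \left(J^{2} + \left(-1224 + J\right) \left(190 + J\right) J\right) - 512 = \left(J^{2} + J \left(-1224 + J\right) \left(190 + J\right)\right) - 512 = -512 + J^{2} + J \left(-1224 + J\right) \left(190 + J\right)$)
$X{\left(D{\left(6 \right)} \right)} + m = \left(-512 + \left(-23\right)^{3} - -5348880 - 1033 \left(-23\right)^{2}\right) - 3553021 = \left(-512 - 12167 + 5348880 - 546457\right) - 3553021 = 4789744 - 3553021 = 1236723$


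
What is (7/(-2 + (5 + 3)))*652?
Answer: 2282/3 ≈ 760.67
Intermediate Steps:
(7/(-2 + (5 + 3)))*652 = (7/(-2 + 8))*652 = (7/6)*652 = 2282/3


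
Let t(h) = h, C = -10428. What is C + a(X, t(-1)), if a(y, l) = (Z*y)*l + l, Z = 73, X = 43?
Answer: -13568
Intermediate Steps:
a(y, l) = l + 73*l*y (a(y, l) = (73*y)*l + l = 73*l*y + l = l + 73*l*y)
C + a(X, t(-1)) = -10428 - (1 + 73*43) = -10428 - (1 + 3139) = -10428 - 1*3140 = -10428 - 3140 = -13568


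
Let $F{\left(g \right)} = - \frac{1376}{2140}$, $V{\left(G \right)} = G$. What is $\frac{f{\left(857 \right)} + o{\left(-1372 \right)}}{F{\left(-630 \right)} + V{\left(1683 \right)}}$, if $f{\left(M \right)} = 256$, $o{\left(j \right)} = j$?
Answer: $- \frac{597060}{900061} \approx -0.66335$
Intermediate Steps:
$F{\left(g \right)} = - \frac{344}{535}$ ($F{\left(g \right)} = \left(-1376\right) \frac{1}{2140} = - \frac{344}{535}$)
$\frac{f{\left(857 \right)} + o{\left(-1372 \right)}}{F{\left(-630 \right)} + V{\left(1683 \right)}} = \frac{256 - 1372}{- \frac{344}{535} + 1683} = - \frac{1116}{\frac{900061}{535}} = \left(-1116\right) \frac{535}{900061} = - \frac{597060}{900061}$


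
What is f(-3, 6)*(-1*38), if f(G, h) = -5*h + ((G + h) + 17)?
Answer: 380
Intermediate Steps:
f(G, h) = 17 + G - 4*h (f(G, h) = -5*h + (17 + G + h) = 17 + G - 4*h)
f(-3, 6)*(-1*38) = (17 - 3 - 4*6)*(-1*38) = (17 - 3 - 24)*(-38) = -10*(-38) = 380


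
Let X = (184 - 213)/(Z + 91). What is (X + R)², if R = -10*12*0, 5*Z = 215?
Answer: 841/17956 ≈ 0.046837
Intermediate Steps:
Z = 43 (Z = (⅕)*215 = 43)
X = -29/134 (X = (184 - 213)/(43 + 91) = -29/134 ≈ -0.21642)
R = 0 (R = -120*0 = 0)
(X + R)² = (-29/134 + 0)² = (-29/134)² = 841/17956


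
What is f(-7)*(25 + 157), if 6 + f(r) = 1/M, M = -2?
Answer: -1183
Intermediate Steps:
f(r) = -13/2 (f(r) = -6 + 1/(-2) = -6 - ½ = -13/2)
f(-7)*(25 + 157) = -13*(25 + 157)/2 = -13/2*182 = -1183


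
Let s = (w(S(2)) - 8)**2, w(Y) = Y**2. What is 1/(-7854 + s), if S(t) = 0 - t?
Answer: -1/7838 ≈ -0.00012758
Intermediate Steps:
S(t) = -t
s = 16 (s = ((-1*2)**2 - 8)**2 = ((-2)**2 - 8)**2 = (4 - 8)**2 = (-4)**2 = 16)
1/(-7854 + s) = 1/(-7854 + 16) = 1/(-7838) = -1/7838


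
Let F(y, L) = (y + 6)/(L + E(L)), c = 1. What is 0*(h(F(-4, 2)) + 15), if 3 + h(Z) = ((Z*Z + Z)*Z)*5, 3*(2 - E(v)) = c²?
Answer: 0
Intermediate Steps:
E(v) = 5/3 (E(v) = 2 - ⅓*1² = 2 - ⅓*1 = 2 - ⅓ = 5/3)
F(y, L) = (6 + y)/(5/3 + L) (F(y, L) = (y + 6)/(L + 5/3) = (6 + y)/(5/3 + L))
h(Z) = -3 + 5*Z*(Z + Z²) (h(Z) = -3 + ((Z*Z + Z)*Z)*5 = -3 + ((Z² + Z)*Z)*5 = -3 + ((Z + Z²)*Z)*5 = -3 + (Z*(Z + Z²))*5 = -3 + 5*Z*(Z + Z²))
0*(h(F(-4, 2)) + 15) = 0*((-3 + 5*(3*(6 - 4)/(5 + 3*2))² + 5*(3*(6 - 4)/(5 + 3*2))³) + 15) = 0*((-3 + 5*(3*2/(5 + 6))² + 5*(3*2/(5 + 6))³) + 15) = 0*((-3 + 5*(3*2/11)² + 5*(3*2/11)³) + 15) = 0*((-3 + 5*(3*(1/11)*2)² + 5*(3*(1/11)*2)³) + 15) = 0*((-3 + 5*(6/11)² + 5*(6/11)³) + 15) = 0*((-3 + 5*(36/121) + 5*(216/1331)) + 15) = 0*((-3 + 180/121 + 1080/1331) + 15) = 0*(-933/1331 + 15) = 0*(19032/1331) = 0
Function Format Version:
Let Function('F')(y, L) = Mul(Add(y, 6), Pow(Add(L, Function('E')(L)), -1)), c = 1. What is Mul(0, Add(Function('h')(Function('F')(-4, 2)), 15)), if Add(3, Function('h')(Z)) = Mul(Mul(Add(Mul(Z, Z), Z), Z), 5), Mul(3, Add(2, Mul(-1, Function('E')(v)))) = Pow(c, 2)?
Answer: 0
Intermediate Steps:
Function('E')(v) = Rational(5, 3) (Function('E')(v) = Add(2, Mul(Rational(-1, 3), Pow(1, 2))) = Add(2, Mul(Rational(-1, 3), 1)) = Add(2, Rational(-1, 3)) = Rational(5, 3))
Function('F')(y, L) = Mul(Pow(Add(Rational(5, 3), L), -1), Add(6, y)) (Function('F')(y, L) = Mul(Add(y, 6), Pow(Add(L, Rational(5, 3)), -1)) = Mul(Add(6, y), Pow(Add(Rational(5, 3), L), -1)) = Mul(Pow(Add(Rational(5, 3), L), -1), Add(6, y)))
Function('h')(Z) = Add(-3, Mul(5, Z, Add(Z, Pow(Z, 2)))) (Function('h')(Z) = Add(-3, Mul(Mul(Add(Mul(Z, Z), Z), Z), 5)) = Add(-3, Mul(Mul(Add(Pow(Z, 2), Z), Z), 5)) = Add(-3, Mul(Mul(Add(Z, Pow(Z, 2)), Z), 5)) = Add(-3, Mul(Mul(Z, Add(Z, Pow(Z, 2))), 5)) = Add(-3, Mul(5, Z, Add(Z, Pow(Z, 2)))))
Mul(0, Add(Function('h')(Function('F')(-4, 2)), 15)) = Mul(0, Add(Add(-3, Mul(5, Pow(Mul(3, Pow(Add(5, Mul(3, 2)), -1), Add(6, -4)), 2)), Mul(5, Pow(Mul(3, Pow(Add(5, Mul(3, 2)), -1), Add(6, -4)), 3))), 15)) = Mul(0, Add(Add(-3, Mul(5, Pow(Mul(3, Pow(Add(5, 6), -1), 2), 2)), Mul(5, Pow(Mul(3, Pow(Add(5, 6), -1), 2), 3))), 15)) = Mul(0, Add(Add(-3, Mul(5, Pow(Mul(3, Pow(11, -1), 2), 2)), Mul(5, Pow(Mul(3, Pow(11, -1), 2), 3))), 15)) = Mul(0, Add(Add(-3, Mul(5, Pow(Mul(3, Rational(1, 11), 2), 2)), Mul(5, Pow(Mul(3, Rational(1, 11), 2), 3))), 15)) = Mul(0, Add(Add(-3, Mul(5, Pow(Rational(6, 11), 2)), Mul(5, Pow(Rational(6, 11), 3))), 15)) = Mul(0, Add(Add(-3, Mul(5, Rational(36, 121)), Mul(5, Rational(216, 1331))), 15)) = Mul(0, Add(Add(-3, Rational(180, 121), Rational(1080, 1331)), 15)) = Mul(0, Add(Rational(-933, 1331), 15)) = Mul(0, Rational(19032, 1331)) = 0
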